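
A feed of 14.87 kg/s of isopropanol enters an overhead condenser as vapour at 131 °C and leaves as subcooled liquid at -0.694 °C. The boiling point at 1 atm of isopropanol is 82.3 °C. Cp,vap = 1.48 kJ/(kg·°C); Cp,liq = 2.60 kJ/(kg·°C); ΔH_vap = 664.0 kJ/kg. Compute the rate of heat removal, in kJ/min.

Q_c = 849000 kJ/min

vapour 131→82.3 °C: -72.076 kJ/kg
condensation at 82.3 °C: -664 kJ/kg
liquid 82.3→-0.694 °C: -215.78 kJ/kg
Δh = -72.076 + -664 + -215.78 = -951.86 kJ/kg
Q = ṁ·Δh = 14.87 kg/s × -951.86 kJ/kg = -14154 kJ/s
|Q| = 14154 kW = 849250 kJ/min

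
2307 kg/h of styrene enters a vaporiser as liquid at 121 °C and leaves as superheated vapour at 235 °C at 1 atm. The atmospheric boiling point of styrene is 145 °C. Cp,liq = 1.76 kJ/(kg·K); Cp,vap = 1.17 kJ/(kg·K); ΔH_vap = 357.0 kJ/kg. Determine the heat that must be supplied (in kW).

liquid 121→145 °C: 42.24 kJ/kg
vaporisation at 145 °C: 357 kJ/kg
vapour 145→235 °C: 105.3 kJ/kg
Δh = 42.24 + 357 + 105.3 = 504.54 kJ/kg
Q = ṁ·Δh = 2307 kg/h × 504.54 kJ/kg = 1.164e+06 kJ/h
|Q| = 323.33 kW

Q = 323 kW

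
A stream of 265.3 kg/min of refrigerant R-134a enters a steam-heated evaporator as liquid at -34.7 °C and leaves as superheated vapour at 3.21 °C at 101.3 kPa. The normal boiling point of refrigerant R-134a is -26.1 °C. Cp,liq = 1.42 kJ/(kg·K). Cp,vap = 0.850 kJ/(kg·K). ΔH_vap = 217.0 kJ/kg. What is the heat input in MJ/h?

Q = 4050 MJ/h

liquid -34.7→-26.1 °C: 12.212 kJ/kg
vaporisation at -26.1 °C: 217 kJ/kg
vapour -26.1→3.21 °C: 24.914 kJ/kg
Δh = 12.212 + 217 + 24.914 = 254.13 kJ/kg
Q = ṁ·Δh = 265.3 kg/min × 254.13 kJ/kg = 67419 kJ/min
|Q| = 1123.7 kW = 4045.2 MJ/h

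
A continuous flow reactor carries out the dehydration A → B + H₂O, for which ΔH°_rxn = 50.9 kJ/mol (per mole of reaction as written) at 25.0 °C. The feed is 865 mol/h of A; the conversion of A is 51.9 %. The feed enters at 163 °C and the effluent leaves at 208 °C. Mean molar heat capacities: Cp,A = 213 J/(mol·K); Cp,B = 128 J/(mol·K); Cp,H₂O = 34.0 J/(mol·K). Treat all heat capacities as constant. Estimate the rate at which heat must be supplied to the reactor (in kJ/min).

Q_in = 449 kJ/min

Extent of reaction ξ = 0.519 × 865 = 448.94 mol/h
Reaction term: ξ·ΔH°_rxn = 448.94 × 50.9 = 22851 kJ/h
Sensible, feed 163→25 °C: -25426 kJ/h
Outlet flows (mol/h): A 416.06, B 448.94, H₂O 448.94
Sensible, products 25→208 °C: 29527 kJ/h
Q = ΔH = 26952 kJ/h = 7.4866 kW
Heat supplied = 449.2 kJ/min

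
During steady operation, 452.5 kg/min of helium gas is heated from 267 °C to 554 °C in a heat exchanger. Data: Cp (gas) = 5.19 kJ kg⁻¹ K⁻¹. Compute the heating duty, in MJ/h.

Q = ṁ·Cp·ΔT = 452.5 × 5.19 × (554 − 267) = 674010 kJ/min
Converting: 674010 / 60 s = 11234 kW
Heating duty = 40441 MJ/h

Q = 40400 MJ/h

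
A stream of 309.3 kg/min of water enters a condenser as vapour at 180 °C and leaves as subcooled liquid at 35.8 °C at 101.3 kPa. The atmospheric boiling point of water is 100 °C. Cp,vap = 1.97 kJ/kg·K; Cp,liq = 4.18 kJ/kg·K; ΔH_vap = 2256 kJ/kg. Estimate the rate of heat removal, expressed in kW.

Q_c = 13800 kW

vapour 180→100 °C: -157.6 kJ/kg
condensation at 100 °C: -2256 kJ/kg
liquid 100→35.8 °C: -268.36 kJ/kg
Δh = -157.6 + -2256 + -268.36 = -2682 kJ/kg
Q = ṁ·Δh = 309.3 kg/min × -2682 kJ/kg = -829530 kJ/min
|Q| = 13825 kW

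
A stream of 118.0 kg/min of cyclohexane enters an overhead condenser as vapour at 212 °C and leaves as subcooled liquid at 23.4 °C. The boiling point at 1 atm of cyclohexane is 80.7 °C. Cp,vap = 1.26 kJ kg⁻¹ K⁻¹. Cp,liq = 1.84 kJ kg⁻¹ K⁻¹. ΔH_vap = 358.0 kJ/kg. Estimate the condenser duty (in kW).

Q_c = 1240 kW

vapour 212→80.7 °C: -165.44 kJ/kg
condensation at 80.7 °C: -358 kJ/kg
liquid 80.7→23.4 °C: -105.43 kJ/kg
Δh = -165.44 + -358 + -105.43 = -628.87 kJ/kg
Q = ṁ·Δh = 118.0 kg/min × -628.87 kJ/kg = -74207 kJ/min
|Q| = 1236.8 kW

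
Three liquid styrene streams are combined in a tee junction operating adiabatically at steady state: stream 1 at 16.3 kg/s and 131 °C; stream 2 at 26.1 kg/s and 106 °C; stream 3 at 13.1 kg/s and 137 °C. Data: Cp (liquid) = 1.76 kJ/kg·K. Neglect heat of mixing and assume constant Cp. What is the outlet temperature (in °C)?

No heat crosses the boundary, so H_out = H_in.
T_out = Σ ṁᵢCp,ᵢTᵢ / Σ ṁᵢCp,ᵢ
      = 11786 / 97.68 = 120.66 °C

T_out = 121 °C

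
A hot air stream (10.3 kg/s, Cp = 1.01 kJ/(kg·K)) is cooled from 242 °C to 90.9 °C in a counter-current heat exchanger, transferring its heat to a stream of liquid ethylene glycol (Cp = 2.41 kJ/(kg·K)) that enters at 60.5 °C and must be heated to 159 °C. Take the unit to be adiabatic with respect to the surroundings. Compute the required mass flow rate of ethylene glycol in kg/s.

ṁ_c = 6.62 kg/s

Heat released by hot stream: Q = 10.3 × 1.01 × (242 − 90.9) = 1571.9 kJ/s
Energy balance on cold side (adiabatic exchanger): Q = ṁ_c·Cp_c·(T_c,out − T_c,in)
ṁ_c = 1571.9 / [2.41 × (159 − 60.5)] = 6.6217 kg/s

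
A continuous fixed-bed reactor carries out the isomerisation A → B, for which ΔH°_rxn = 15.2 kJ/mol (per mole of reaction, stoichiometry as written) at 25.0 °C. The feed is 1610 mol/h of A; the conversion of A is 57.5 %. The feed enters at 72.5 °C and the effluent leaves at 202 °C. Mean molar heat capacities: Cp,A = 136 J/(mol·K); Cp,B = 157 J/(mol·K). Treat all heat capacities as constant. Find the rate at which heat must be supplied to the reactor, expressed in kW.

Extent of reaction ξ = 0.575 × 1610 = 925.75 mol/h
Reaction term: ξ·ΔH°_rxn = 925.75 × 15.2 = 14071 kJ/h
Sensible, feed 72.5→25 °C: -10401 kJ/h
Outlet flows (mol/h): A 684.25, B 925.75
Sensible, products 25→202 °C: 42197 kJ/h
Q = ΔH = 45868 kJ/h = 12.741 kW
Heat supplied = 12.741 kW

Q_in = 12.7 kW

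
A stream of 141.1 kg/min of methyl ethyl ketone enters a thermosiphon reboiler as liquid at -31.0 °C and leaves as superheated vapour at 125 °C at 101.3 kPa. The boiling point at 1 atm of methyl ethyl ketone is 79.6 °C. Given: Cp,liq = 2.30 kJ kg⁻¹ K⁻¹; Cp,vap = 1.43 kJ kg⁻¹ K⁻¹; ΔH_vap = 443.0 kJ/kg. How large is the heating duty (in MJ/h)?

liquid -31.0→79.6 °C: 254.38 kJ/kg
vaporisation at 79.6 °C: 443 kJ/kg
vapour 79.6→125 °C: 64.922 kJ/kg
Δh = 254.38 + 443 + 64.922 = 762.3 kJ/kg
Q = ṁ·Δh = 141.1 kg/min × 762.3 kJ/kg = 107560 kJ/min
|Q| = 1792.7 kW = 6453.6 MJ/h

Q = 6450 MJ/h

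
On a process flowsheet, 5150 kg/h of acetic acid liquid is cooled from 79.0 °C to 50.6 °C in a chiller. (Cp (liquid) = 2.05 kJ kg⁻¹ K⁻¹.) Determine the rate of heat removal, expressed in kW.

Q_c = 83.3 kW

Q = ṁ·Cp·ΔT = 5150 × 2.05 × (50.6 − 79.0) = -299830 kJ/h
Converting: 299830 / 3600 s = 83.287 kW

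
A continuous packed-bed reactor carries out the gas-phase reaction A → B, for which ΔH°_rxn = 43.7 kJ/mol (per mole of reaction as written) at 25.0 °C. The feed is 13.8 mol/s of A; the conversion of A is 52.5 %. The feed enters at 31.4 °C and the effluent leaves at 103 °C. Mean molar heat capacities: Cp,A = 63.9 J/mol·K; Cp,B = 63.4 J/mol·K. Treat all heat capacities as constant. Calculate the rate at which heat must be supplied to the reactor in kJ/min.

Q_in = 22800 kJ/min

Extent of reaction ξ = 0.525 × 13.8 = 7.245 mol/s
Reaction term: ξ·ΔH°_rxn = 7.245 × 43.7 = 316.61 kJ/s
Sensible, feed 31.4→25 °C: -5.6436 kJ/s
Outlet flows (mol/s): A 6.555, B 7.245
Sensible, products 25→103 °C: 68.499 kJ/s
Q = ΔH = 379.46 kJ/s = 379.46 kW
Heat supplied = 22768 kJ/min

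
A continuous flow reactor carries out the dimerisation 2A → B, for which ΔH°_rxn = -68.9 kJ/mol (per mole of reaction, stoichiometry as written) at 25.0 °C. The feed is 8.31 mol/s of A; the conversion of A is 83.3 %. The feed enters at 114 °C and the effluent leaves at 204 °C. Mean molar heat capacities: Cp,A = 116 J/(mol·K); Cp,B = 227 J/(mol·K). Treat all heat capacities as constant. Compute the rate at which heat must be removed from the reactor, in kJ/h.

Extent of reaction ξ = 0.833 × 8.31 / 2 = 3.4611 mol/s
Reaction term: ξ·ΔH°_rxn = 3.4611 × -68.9 = -238.47 kJ/s
Sensible, feed 114→25 °C: -85.792 kJ/s
Outlet flows (mol/s): A 1.3878, B 3.4611
Sensible, products 25→204 °C: 169.45 kJ/s
Q = ΔH = -154.81 kJ/s = -154.81 kW
Heat removed = 557320 kJ/h

Q_out = 557000 kJ/h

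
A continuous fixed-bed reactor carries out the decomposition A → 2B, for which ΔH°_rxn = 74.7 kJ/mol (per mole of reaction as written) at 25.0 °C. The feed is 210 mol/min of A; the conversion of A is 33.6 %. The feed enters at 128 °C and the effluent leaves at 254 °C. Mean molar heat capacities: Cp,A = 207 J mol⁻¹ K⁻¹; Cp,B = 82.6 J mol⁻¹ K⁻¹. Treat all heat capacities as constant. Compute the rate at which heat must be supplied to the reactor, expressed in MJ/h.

Q_in = 604 MJ/h

Extent of reaction ξ = 0.336 × 210 = 70.56 mol/min
Reaction term: ξ·ΔH°_rxn = 70.56 × 74.7 = 5270.8 kJ/min
Sensible, feed 128→25 °C: -4477.4 kJ/min
Outlet flows (mol/min): A 139.44, B 141.12
Sensible, products 25→254 °C: 9279.2 kJ/min
Q = ΔH = 10073 kJ/min = 167.88 kW
Heat supplied = 604.36 MJ/h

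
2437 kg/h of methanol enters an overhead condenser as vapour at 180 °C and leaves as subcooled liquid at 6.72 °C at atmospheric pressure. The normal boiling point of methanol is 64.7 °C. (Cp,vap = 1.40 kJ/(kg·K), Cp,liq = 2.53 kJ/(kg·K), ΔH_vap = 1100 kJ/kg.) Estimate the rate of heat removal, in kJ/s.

vapour 180→64.7 °C: -161.42 kJ/kg
condensation at 64.7 °C: -1100 kJ/kg
liquid 64.7→6.72 °C: -146.69 kJ/kg
Δh = -161.42 + -1100 + -146.69 = -1408.1 kJ/kg
Q = ṁ·Δh = 2437 kg/h × -1408.1 kJ/kg = -3.4316e+06 kJ/h
|Q| = 953.21 kW

Q_c = 953 kJ/s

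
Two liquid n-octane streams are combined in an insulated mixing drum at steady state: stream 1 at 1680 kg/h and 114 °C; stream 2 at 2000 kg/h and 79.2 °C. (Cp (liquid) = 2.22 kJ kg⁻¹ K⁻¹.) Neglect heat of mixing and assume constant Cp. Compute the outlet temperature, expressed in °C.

T_out = 95.1 °C

Energy balance with Q = 0: Σ ṁᵢCp,ᵢ(T_out − Tᵢ) = 0
Σ ṁᵢCp,ᵢTᵢ = 1680×2.22×114 + 2000×2.22×79.2 = 776820
Σ ṁᵢCp,ᵢ = 1680×2.22 + 2000×2.22 = 8169.6
T_out = 776820 / 8169.6 = 95.087 °C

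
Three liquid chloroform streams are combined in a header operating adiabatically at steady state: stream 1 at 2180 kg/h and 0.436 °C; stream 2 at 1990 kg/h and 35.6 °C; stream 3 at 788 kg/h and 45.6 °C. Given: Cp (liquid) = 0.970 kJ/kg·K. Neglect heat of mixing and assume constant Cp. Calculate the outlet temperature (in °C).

T_out = 21.7 °C

No heat crosses the boundary, so H_out = H_in.
T_out = Σ ṁᵢCp,ᵢTᵢ / Σ ṁᵢCp,ᵢ
      = 104500 / 4809.3 = 21.728 °C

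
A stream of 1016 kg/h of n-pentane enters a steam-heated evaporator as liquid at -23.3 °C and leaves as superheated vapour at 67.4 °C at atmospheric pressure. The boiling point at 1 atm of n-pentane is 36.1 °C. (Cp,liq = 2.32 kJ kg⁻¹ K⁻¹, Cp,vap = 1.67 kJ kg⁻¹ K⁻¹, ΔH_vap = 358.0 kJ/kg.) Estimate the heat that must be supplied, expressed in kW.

Q = 155 kW

liquid -23.3→36.1 °C: 137.81 kJ/kg
vaporisation at 36.1 °C: 358 kJ/kg
vapour 36.1→67.4 °C: 52.271 kJ/kg
Δh = 137.81 + 358 + 52.271 = 548.08 kJ/kg
Q = ṁ·Δh = 1016 kg/h × 548.08 kJ/kg = 556850 kJ/h
|Q| = 154.68 kW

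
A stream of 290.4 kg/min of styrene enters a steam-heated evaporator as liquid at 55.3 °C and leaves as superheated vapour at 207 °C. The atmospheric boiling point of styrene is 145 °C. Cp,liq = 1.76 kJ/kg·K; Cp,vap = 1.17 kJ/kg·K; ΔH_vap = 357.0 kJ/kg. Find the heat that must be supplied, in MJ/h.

Q = 10200 MJ/h

liquid 55.3→145 °C: 157.87 kJ/kg
vaporisation at 145 °C: 357 kJ/kg
vapour 145→207 °C: 72.54 kJ/kg
Δh = 157.87 + 357 + 72.54 = 587.41 kJ/kg
Q = ṁ·Δh = 290.4 kg/min × 587.41 kJ/kg = 170580 kJ/min
|Q| = 2843.1 kW = 10235 MJ/h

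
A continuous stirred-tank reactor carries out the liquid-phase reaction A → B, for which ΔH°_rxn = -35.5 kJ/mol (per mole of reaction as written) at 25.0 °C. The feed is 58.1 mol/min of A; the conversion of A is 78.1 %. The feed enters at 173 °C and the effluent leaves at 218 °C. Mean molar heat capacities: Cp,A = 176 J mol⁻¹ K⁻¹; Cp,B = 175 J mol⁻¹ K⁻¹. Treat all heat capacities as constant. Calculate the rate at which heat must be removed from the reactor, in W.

Q_out = 19300 W

Extent of reaction ξ = 0.781 × 58.1 = 45.376 mol/min
Reaction term: ξ·ΔH°_rxn = 45.376 × -35.5 = -1610.9 kJ/min
Sensible, feed 173→25 °C: -1513.4 kJ/min
Outlet flows (mol/min): A 12.724, B 45.376
Sensible, products 25→218 °C: 1964.8 kJ/min
Q = ΔH = -1159.5 kJ/min = -19.324 kW
Heat removed = 19324 W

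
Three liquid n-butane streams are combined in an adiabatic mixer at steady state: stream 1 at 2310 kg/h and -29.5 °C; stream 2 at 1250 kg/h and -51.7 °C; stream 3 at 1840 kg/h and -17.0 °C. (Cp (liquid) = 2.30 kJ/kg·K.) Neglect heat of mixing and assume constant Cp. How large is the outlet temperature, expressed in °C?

Adiabatic, steady state ⇒ Σ ṁᵢCp,ᵢ(T_out − Tᵢ) = 0
Σ ṁᵢCp,ᵢTᵢ = 2310×2.30×-29.5 + 1250×2.30×-51.7 + 1840×2.30×-17.0 = -377320
Σ ṁᵢCp,ᵢ = 2310×2.30 + 1250×2.30 + 1840×2.30 = 12420
T_out = -377320 / 12420 = -30.38 °C

T_out = -30.4 °C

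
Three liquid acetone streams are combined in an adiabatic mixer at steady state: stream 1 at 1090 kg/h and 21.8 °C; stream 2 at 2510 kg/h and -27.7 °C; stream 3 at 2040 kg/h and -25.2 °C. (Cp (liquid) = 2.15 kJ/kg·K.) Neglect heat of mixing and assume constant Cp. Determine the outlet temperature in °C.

T_out = -17.2 °C

Energy balance with Q = 0: Σ ṁᵢCp,ᵢ(T_out − Tᵢ) = 0
T_out = Σ ṁᵢCp,ᵢTᵢ / Σ ṁᵢCp,ᵢ
      = -208920 / 12126 = -17.229 °C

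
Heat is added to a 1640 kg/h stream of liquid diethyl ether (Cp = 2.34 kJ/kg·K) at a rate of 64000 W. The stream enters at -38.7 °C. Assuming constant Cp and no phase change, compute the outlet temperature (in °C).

Q = 64000 W = 230400 kJ/h
ΔT = Q/(ṁ·Cp) = 230400/(1640×2.34) = 60.038 K
T_out = -38.7 + 60.038 = 21.338 °C

T_out = 21.3 °C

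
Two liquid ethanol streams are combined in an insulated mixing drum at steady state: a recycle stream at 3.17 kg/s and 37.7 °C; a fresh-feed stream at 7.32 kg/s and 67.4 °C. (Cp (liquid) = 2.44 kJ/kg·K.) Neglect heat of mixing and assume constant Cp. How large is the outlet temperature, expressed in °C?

T_out = 58.4 °C

No heat crosses the boundary, so H_out = H_in.
T_out = Σ ṁᵢCp,ᵢTᵢ / Σ ṁᵢCp,ᵢ
      = 1495.4 / 25.596 = 58.425 °C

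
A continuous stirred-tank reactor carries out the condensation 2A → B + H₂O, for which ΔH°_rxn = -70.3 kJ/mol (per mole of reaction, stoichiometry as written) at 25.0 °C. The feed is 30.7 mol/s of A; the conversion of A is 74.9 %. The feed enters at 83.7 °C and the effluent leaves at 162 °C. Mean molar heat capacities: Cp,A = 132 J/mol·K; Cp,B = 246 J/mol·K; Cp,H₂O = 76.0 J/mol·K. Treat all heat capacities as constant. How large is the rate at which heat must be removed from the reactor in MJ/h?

Q_out = 1440 MJ/h

Extent of reaction ξ = 0.749 × 30.7 / 2 = 11.497 mol/s
Reaction term: ξ·ΔH°_rxn = 11.497 × -70.3 = -808.25 kJ/s
Sensible, feed 83.7→25 °C: -237.88 kJ/s
Outlet flows (mol/s): A 7.7057, B 11.497, H₂O 11.497
Sensible, products 25→162 °C: 646.54 kJ/s
Q = ΔH = -399.59 kJ/s = -399.59 kW
Heat removed = 1438.5 MJ/h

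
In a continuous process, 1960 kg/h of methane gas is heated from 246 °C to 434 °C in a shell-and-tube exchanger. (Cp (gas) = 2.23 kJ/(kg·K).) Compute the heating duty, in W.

Q = 228000 W

Q = ṁ·Cp·ΔT = 1960 × 2.23 × (434 − 246) = 821710 kJ/h
Converting: 821710 / 3600 s = 228.25 kW
Heating duty = 228250 W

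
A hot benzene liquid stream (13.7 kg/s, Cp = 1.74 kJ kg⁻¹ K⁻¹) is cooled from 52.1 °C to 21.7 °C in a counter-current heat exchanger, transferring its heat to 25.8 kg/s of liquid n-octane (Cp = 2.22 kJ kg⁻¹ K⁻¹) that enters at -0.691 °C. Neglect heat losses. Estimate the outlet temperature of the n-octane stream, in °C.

Heat released by hot stream: Q = 13.7 × 1.74 × (52.1 − 21.7) = 724.68 kJ/s
Energy balance on cold side (adiabatic exchanger): Q = ṁ_c·Cp_c·(T_c,out − T_c,in)
T_c,out = -0.691 + 724.68/(25.8 × 2.22) = 11.961 °C

T_c,out = 12.0 °C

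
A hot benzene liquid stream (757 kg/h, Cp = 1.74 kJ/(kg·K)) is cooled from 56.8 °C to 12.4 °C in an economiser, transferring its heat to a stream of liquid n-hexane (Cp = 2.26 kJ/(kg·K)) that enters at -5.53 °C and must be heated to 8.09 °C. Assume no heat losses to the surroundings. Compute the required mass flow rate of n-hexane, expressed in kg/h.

ṁ_c = 1900 kg/h

Heat released by hot stream: Q = 757 × 1.74 × (56.8 − 12.4) = 58483 kJ/h
Energy balance on cold side (adiabatic exchanger): Q = ṁ_c·Cp_c·(T_c,out − T_c,in)
ṁ_c = 58483 / [2.26 × (8.09 − -5.53)] = 1900 kg/h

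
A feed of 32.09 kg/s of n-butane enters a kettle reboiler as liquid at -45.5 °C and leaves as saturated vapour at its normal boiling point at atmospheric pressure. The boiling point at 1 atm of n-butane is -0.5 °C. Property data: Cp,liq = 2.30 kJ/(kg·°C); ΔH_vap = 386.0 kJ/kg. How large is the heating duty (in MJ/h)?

liquid -45.5→-0.5 °C: 103.5 kJ/kg
vaporisation at -0.5 °C: 386 kJ/kg
Δh = 103.5 + 386 = 489.5 kJ/kg
Q = ṁ·Δh = 32.09 kg/s × 489.5 kJ/kg = 15708 kJ/s
|Q| = 15708 kW = 56549 MJ/h

Q = 56500 MJ/h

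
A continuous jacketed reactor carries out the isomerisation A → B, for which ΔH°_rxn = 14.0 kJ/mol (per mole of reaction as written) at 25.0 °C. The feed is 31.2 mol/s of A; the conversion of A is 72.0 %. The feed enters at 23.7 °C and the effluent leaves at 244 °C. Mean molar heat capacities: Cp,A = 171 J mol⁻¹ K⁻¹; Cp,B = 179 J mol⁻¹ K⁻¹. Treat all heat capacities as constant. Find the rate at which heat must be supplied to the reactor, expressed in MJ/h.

Extent of reaction ξ = 0.720 × 31.2 = 22.464 mol/s
Reaction term: ξ·ΔH°_rxn = 22.464 × 14.0 = 314.5 kJ/s
Sensible, feed 23.7→25 °C: 6.9358 kJ/s
Outlet flows (mol/s): A 8.736, B 22.464
Sensible, products 25→244 °C: 1207.8 kJ/s
Q = ΔH = 1529.2 kJ/s = 1529.2 kW
Heat supplied = 5505.1 MJ/h

Q_in = 5510 MJ/h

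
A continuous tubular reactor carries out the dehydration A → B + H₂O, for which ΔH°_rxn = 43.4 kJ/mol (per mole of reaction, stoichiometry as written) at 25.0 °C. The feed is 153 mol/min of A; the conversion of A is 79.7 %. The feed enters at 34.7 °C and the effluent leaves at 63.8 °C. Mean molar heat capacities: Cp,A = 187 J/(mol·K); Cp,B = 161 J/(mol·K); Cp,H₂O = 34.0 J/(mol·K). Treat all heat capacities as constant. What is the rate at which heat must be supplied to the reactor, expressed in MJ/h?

Q_in = 370 MJ/h

Extent of reaction ξ = 0.797 × 153 = 121.94 mol/min
Reaction term: ξ·ΔH°_rxn = 121.94 × 43.4 = 5292.2 kJ/min
Sensible, feed 34.7→25 °C: -277.53 kJ/min
Outlet flows (mol/min): A 31.059, B 121.94, H₂O 121.94
Sensible, products 25→63.8 °C: 1148 kJ/min
Q = ΔH = 6162.7 kJ/min = 102.71 kW
Heat supplied = 369.76 MJ/h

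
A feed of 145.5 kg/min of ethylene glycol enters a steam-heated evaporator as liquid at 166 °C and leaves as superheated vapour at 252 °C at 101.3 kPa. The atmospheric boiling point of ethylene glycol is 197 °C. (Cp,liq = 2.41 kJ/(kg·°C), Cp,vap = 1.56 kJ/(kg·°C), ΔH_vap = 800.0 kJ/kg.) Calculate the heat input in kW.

liquid 166→197 °C: 74.71 kJ/kg
vaporisation at 197 °C: 800 kJ/kg
vapour 197→252 °C: 85.8 kJ/kg
Δh = 74.71 + 800 + 85.8 = 960.51 kJ/kg
Q = ṁ·Δh = 145.5 kg/min × 960.51 kJ/kg = 139750 kJ/min
|Q| = 2329.2 kW

Q = 2330 kW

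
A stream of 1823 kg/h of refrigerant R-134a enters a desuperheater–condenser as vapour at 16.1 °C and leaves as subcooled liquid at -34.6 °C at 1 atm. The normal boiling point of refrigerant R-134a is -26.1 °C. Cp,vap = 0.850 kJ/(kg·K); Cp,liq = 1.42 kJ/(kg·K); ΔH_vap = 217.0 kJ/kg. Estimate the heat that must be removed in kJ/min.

vapour 16.1→-26.1 °C: -35.87 kJ/kg
condensation at -26.1 °C: -217 kJ/kg
liquid -26.1→-34.6 °C: -12.07 kJ/kg
Δh = -35.87 + -217 + -12.07 = -264.94 kJ/kg
Q = ṁ·Δh = 1823 kg/h × -264.94 kJ/kg = -482990 kJ/h
|Q| = 134.16 kW = 8049.8 kJ/min

Q_c = 8050 kJ/min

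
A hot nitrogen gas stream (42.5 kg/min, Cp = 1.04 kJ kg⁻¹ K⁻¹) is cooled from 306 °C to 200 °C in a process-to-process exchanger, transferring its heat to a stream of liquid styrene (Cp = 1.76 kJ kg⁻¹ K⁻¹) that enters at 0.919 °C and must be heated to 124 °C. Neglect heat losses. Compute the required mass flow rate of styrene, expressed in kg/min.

Heat released by hot stream: Q = 42.5 × 1.04 × (306 − 200) = 4685.2 kJ/min
Energy balance on cold side (adiabatic exchanger): Q = ṁ_c·Cp_c·(T_c,out − T_c,in)
ṁ_c = 4685.2 / [1.76 × (124 − 0.919)] = 21.628 kg/min

ṁ_c = 21.6 kg/min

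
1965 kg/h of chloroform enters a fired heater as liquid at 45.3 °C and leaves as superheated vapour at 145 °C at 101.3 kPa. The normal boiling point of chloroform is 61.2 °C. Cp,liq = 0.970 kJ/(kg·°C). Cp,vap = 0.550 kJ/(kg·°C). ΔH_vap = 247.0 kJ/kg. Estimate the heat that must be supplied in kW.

Q = 168 kW

liquid 45.3→61.2 °C: 15.423 kJ/kg
vaporisation at 61.2 °C: 247 kJ/kg
vapour 61.2→145 °C: 46.09 kJ/kg
Δh = 15.423 + 247 + 46.09 = 308.51 kJ/kg
Q = ṁ·Δh = 1965 kg/h × 308.51 kJ/kg = 606230 kJ/h
|Q| = 168.4 kW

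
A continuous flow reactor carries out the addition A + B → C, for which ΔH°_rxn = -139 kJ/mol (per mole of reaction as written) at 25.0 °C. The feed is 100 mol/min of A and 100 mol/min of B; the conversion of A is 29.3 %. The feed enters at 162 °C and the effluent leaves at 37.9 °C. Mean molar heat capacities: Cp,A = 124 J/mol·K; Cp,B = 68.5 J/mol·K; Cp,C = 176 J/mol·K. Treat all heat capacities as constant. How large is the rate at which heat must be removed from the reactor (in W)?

Q_out = 108000 W

Extent of reaction ξ = 0.293 × 100 = 29.3 mol/min
Reaction term: ξ·ΔH°_rxn = 29.3 × -139 = -4072.7 kJ/min
Sensible, feed 162→25 °C: -2637.2 kJ/min
Outlet flows (mol/min): A 70.7, B 70.7, C 29.3
Sensible, products 25→37.9 °C: 242.09 kJ/min
Q = ΔH = -6467.9 kJ/min = -107.8 kW
Heat removed = 107800 W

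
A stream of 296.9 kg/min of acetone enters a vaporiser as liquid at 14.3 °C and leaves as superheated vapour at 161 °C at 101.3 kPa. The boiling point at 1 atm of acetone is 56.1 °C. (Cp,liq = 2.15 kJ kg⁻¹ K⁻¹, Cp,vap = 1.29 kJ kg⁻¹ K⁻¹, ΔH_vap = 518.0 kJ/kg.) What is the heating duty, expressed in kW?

liquid 14.3→56.1 °C: 89.87 kJ/kg
vaporisation at 56.1 °C: 518 kJ/kg
vapour 56.1→161 °C: 135.32 kJ/kg
Δh = 89.87 + 518 + 135.32 = 743.19 kJ/kg
Q = ṁ·Δh = 296.9 kg/min × 743.19 kJ/kg = 220650 kJ/min
|Q| = 3677.6 kW

Q = 3680 kW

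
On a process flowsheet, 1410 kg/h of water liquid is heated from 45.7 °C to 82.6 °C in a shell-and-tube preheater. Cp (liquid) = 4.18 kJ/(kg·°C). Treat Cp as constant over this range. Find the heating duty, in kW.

Q = 60.4 kW

Q = ṁ·Cp·ΔT = 1410 × 4.18 × (82.6 − 45.7) = 217480 kJ/h
Converting: 217480 / 3600 s = 60.411 kW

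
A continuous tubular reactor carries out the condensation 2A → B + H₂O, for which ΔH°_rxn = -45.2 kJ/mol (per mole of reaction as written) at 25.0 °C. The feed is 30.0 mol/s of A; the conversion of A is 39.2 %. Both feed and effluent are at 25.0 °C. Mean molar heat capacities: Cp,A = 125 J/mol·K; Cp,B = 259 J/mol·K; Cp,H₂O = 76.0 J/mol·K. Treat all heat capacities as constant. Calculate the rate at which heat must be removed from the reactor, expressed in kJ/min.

Extent of reaction ξ = 0.392 × 30.0 / 2 = 5.88 mol/s
Reaction term: ξ·ΔH°_rxn = 5.88 × -45.2 = -265.78 kJ/s
Q = ΔH = -265.78 kJ/s = -265.78 kW
Heat removed = 15947 kJ/min

Q_out = 15900 kJ/min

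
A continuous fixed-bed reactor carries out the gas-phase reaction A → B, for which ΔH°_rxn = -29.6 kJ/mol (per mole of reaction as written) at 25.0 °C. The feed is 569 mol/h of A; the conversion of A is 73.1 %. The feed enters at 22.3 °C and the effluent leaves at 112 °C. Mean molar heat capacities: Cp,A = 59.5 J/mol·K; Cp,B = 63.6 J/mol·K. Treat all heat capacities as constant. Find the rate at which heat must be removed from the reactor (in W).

Q_out = 2540 W

Extent of reaction ξ = 0.731 × 569 = 415.94 mol/h
Reaction term: ξ·ΔH°_rxn = 415.94 × -29.6 = -12312 kJ/h
Sensible, feed 22.3→25 °C: 91.41 kJ/h
Outlet flows (mol/h): A 153.06, B 415.94
Sensible, products 25→112 °C: 3093.8 kJ/h
Q = ΔH = -9126.6 kJ/h = -2.5352 kW
Heat removed = 2535.2 W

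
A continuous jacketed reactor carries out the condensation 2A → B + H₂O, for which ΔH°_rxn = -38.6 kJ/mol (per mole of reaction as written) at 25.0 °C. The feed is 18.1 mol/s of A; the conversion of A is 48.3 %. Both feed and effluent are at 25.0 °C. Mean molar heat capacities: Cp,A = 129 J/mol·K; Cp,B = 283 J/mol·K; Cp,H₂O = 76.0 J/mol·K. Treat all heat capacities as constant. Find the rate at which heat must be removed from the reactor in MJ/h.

Extent of reaction ξ = 0.483 × 18.1 / 2 = 4.3712 mol/s
Reaction term: ξ·ΔH°_rxn = 4.3712 × -38.6 = -168.73 kJ/s
Q = ΔH = -168.73 kJ/s = -168.73 kW
Heat removed = 607.42 MJ/h

Q_out = 607 MJ/h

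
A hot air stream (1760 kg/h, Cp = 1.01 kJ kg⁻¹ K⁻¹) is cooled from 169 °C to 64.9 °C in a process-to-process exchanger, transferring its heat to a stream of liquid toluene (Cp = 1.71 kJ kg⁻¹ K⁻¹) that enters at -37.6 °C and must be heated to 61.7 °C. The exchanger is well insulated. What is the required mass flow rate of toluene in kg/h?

ṁ_c = 1090 kg/h

Heat released by hot stream: Q = 1760 × 1.01 × (169 − 64.9) = 185050 kJ/h
Energy balance on cold side (adiabatic exchanger): Q = ṁ_c·Cp_c·(T_c,out − T_c,in)
ṁ_c = 185050 / [1.71 × (61.7 − -37.6)] = 1089.8 kg/h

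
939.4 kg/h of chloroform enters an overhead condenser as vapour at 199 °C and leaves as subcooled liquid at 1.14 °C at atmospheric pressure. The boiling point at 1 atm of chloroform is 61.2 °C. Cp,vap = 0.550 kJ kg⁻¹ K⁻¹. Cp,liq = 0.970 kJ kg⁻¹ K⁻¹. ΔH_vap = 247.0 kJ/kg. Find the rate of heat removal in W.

Q_c = 99400 W

vapour 199→61.2 °C: -75.79 kJ/kg
condensation at 61.2 °C: -247 kJ/kg
liquid 61.2→1.14 °C: -58.258 kJ/kg
Δh = -75.79 + -247 + -58.258 = -381.05 kJ/kg
Q = ṁ·Δh = 939.4 kg/h × -381.05 kJ/kg = -357960 kJ/h
|Q| = 99.432 kW = 99432 W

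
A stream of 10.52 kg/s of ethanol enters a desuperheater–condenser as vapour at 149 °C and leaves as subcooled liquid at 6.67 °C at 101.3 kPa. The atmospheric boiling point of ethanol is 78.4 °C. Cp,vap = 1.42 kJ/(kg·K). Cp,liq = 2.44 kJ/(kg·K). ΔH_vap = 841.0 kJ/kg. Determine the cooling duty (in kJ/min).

Q_c = 705000 kJ/min

vapour 149→78.4 °C: -100.25 kJ/kg
condensation at 78.4 °C: -841 kJ/kg
liquid 78.4→6.67 °C: -175.02 kJ/kg
Δh = -100.25 + -841 + -175.02 = -1116.3 kJ/kg
Q = ṁ·Δh = 10.52 kg/s × -1116.3 kJ/kg = -11743 kJ/s
|Q| = 11743 kW = 704590 kJ/min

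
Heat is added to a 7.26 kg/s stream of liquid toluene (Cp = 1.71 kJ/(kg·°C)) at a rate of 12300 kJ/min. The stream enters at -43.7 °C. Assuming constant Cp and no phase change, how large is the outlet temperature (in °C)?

Q = 12300 kJ/min = 205 kJ/s
ΔT = Q/(ṁ·Cp) = 205/(7.26×1.71) = 16.513 K
T_out = -43.7 + 16.513 = -27.187 °C

T_out = -27.2 °C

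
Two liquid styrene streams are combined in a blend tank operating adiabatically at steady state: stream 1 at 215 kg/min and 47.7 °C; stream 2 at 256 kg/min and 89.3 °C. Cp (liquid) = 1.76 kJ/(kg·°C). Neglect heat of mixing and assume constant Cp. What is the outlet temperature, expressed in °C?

T_out = 70.3 °C

Energy balance with Q = 0: Σ ṁᵢCp,ᵢ(T_out − Tᵢ) = 0
T_out = Σ ṁᵢCp,ᵢTᵢ / Σ ṁᵢCp,ᵢ
      = 58285 / 828.96 = 70.311 °C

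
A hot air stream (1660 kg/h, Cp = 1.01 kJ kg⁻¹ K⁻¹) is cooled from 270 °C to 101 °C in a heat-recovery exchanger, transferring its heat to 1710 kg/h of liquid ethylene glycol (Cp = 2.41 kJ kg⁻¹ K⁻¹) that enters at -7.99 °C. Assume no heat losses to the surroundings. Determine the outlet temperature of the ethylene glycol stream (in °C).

Heat released by hot stream: Q = 1660 × 1.01 × (270 − 101) = 283350 kJ/h
Energy balance on cold side (adiabatic exchanger): Q = ṁ_c·Cp_c·(T_c,out − T_c,in)
T_c,out = -7.99 + 283350/(1710 × 2.41) = 60.765 °C

T_c,out = 60.8 °C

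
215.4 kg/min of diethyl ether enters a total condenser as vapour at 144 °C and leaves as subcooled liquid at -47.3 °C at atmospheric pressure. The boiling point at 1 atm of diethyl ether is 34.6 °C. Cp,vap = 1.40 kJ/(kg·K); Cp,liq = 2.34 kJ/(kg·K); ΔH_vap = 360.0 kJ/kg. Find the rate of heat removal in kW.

vapour 144→34.6 °C: -153.16 kJ/kg
condensation at 34.6 °C: -360 kJ/kg
liquid 34.6→-47.3 °C: -191.65 kJ/kg
Δh = -153.16 + -360 + -191.65 = -704.81 kJ/kg
Q = ṁ·Δh = 215.4 kg/min × -704.81 kJ/kg = -151820 kJ/min
|Q| = 2530.3 kW

Q_c = 2530 kW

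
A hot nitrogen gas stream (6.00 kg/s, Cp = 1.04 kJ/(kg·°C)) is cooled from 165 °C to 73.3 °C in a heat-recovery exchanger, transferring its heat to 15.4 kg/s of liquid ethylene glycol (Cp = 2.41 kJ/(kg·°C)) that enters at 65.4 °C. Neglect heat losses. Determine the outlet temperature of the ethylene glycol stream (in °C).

T_c,out = 80.8 °C

Heat released by hot stream: Q = 6.00 × 1.04 × (165 − 73.3) = 572.21 kJ/s
Energy balance on cold side (adiabatic exchanger): Q = ṁ_c·Cp_c·(T_c,out − T_c,in)
T_c,out = 65.4 + 572.21/(15.4 × 2.41) = 80.818 °C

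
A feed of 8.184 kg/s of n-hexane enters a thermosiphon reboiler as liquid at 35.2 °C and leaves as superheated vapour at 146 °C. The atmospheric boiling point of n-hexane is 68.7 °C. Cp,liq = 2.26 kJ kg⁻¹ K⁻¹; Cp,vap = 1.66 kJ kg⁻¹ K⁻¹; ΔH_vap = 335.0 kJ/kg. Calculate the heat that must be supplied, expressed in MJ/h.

liquid 35.2→68.7 °C: 75.71 kJ/kg
vaporisation at 68.7 °C: 335 kJ/kg
vapour 68.7→146 °C: 128.32 kJ/kg
Δh = 75.71 + 335 + 128.32 = 539.03 kJ/kg
Q = ṁ·Δh = 8.184 kg/s × 539.03 kJ/kg = 4411.4 kJ/s
|Q| = 4411.4 kW = 15881 MJ/h

Q = 15900 MJ/h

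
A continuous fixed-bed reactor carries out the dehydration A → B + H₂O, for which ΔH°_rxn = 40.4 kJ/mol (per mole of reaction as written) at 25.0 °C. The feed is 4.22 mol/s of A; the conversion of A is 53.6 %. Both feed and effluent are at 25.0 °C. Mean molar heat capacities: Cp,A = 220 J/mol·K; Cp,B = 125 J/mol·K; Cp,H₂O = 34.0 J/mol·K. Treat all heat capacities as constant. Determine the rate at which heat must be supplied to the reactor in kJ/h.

Extent of reaction ξ = 0.536 × 4.22 = 2.2619 mol/s
Reaction term: ξ·ΔH°_rxn = 2.2619 × 40.4 = 91.382 kJ/s
Q = ΔH = 91.382 kJ/s = 91.382 kW
Heat supplied = 328970 kJ/h

Q_in = 329000 kJ/h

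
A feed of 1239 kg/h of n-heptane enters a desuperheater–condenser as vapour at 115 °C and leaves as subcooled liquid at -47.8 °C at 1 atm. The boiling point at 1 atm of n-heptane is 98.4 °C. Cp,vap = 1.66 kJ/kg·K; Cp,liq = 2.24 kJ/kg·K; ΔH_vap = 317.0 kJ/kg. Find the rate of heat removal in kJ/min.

Q_c = 13900 kJ/min

vapour 115→98.4 °C: -27.556 kJ/kg
condensation at 98.4 °C: -317 kJ/kg
liquid 98.4→-47.8 °C: -327.49 kJ/kg
Δh = -27.556 + -317 + -327.49 = -672.04 kJ/kg
Q = ṁ·Δh = 1239 kg/h × -672.04 kJ/kg = -832660 kJ/h
|Q| = 231.3 kW = 13878 kJ/min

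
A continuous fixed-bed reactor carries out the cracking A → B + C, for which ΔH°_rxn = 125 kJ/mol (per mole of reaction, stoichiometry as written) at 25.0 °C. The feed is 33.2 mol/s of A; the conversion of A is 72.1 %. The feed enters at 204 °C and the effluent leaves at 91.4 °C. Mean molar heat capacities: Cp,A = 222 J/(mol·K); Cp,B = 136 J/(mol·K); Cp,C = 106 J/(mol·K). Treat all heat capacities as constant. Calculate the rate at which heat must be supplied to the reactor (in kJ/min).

Extent of reaction ξ = 0.721 × 33.2 = 23.937 mol/s
Reaction term: ξ·ΔH°_rxn = 23.937 × 125 = 2992.2 kJ/s
Sensible, feed 204→25 °C: -1319.3 kJ/s
Outlet flows (mol/s): A 9.2628, B 23.937, C 23.937
Sensible, products 25→91.4 °C: 521.18 kJ/s
Q = ΔH = 2194 kJ/s = 2194 kW
Heat supplied = 131640 kJ/min

Q_in = 132000 kJ/min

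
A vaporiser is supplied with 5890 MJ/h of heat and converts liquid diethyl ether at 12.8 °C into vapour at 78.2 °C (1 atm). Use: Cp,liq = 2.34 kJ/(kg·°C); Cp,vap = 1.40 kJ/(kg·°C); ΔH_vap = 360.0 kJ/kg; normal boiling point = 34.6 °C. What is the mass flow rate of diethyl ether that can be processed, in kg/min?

ṁ = 208 kg/min

Δh = 2.34×(34.6−12.8) + 360.0 + 1.40×(78.2−34.6) = 472.05 kJ/kg
Q = 5890 MJ/h = 1636.1 kJ/s = 98167 kJ/min
ṁ = Q/Δh = 98167 / 472.05 = 207.96 kg/min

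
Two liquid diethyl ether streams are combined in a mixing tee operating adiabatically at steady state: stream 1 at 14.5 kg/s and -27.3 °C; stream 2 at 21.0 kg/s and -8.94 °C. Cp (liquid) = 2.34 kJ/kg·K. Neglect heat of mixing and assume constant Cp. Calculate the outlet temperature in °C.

Adiabatic, steady state ⇒ Σ ṁᵢCp,ᵢ(T_out − Tᵢ) = 0
T_out = Σ ṁᵢCp,ᵢTᵢ / Σ ṁᵢCp,ᵢ
      = -1365.6 / 83.07 = -16.439 °C

T_out = -16.4 °C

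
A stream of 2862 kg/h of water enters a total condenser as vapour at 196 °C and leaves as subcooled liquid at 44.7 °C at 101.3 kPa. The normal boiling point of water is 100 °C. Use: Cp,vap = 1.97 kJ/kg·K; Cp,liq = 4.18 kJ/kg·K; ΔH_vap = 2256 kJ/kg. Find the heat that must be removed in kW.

Q_c = 2130 kW

vapour 196→100 °C: -189.12 kJ/kg
condensation at 100 °C: -2256 kJ/kg
liquid 100→44.7 °C: -231.15 kJ/kg
Δh = -189.12 + -2256 + -231.15 = -2676.3 kJ/kg
Q = ṁ·Δh = 2862 kg/h × -2676.3 kJ/kg = -7.6595e+06 kJ/h
|Q| = 2127.6 kW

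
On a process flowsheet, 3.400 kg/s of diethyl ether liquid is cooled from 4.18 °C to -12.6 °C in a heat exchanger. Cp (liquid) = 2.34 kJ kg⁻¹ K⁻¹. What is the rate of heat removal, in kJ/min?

Q_c = 8010 kJ/min

Q = ṁ·Cp·ΔT = 3.400 × 2.34 × (-12.6 − 4.18) = -133.5 kJ/s
Cooling duty = 8010.1 kJ/min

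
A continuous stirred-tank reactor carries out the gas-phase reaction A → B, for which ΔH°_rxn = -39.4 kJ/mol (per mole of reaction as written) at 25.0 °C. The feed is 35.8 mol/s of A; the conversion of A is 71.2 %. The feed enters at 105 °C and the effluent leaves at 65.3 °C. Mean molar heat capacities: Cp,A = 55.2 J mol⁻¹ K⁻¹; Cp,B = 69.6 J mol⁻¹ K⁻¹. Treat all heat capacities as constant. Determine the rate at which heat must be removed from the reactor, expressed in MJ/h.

Extent of reaction ξ = 0.712 × 35.8 = 25.49 mol/s
Reaction term: ξ·ΔH°_rxn = 25.49 × -39.4 = -1004.3 kJ/s
Sensible, feed 105→25 °C: -158.09 kJ/s
Outlet flows (mol/s): A 10.31, B 25.49
Sensible, products 25→65.3 °C: 94.431 kJ/s
Q = ΔH = -1068 kJ/s = -1068 kW
Heat removed = 3844.6 MJ/h

Q_out = 3840 MJ/h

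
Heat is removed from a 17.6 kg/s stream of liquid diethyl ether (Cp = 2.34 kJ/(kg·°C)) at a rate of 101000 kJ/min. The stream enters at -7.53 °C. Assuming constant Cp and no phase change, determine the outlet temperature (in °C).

Q = 101000 kJ/min = 1683.3 kJ/s
ΔT = Q/(ṁ·Cp) = 1683.3/(17.6×2.34) = 40.873 K
T_out = -7.53 − 40.873 = -48.403 °C

T_out = -48.4 °C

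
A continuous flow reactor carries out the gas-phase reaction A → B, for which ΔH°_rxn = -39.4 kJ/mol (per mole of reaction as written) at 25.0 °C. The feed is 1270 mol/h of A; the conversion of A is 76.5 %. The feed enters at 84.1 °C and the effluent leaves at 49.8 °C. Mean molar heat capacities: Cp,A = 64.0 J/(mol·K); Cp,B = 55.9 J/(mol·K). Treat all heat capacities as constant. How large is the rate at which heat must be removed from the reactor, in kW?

Extent of reaction ξ = 0.765 × 1270 = 971.55 mol/h
Reaction term: ξ·ΔH°_rxn = 971.55 × -39.4 = -38279 kJ/h
Sensible, feed 84.1→25 °C: -4803.6 kJ/h
Outlet flows (mol/h): A 298.45, B 971.55
Sensible, products 25→49.8 °C: 1820.6 kJ/h
Q = ΔH = -41262 kJ/h = -11.462 kW
Heat removed = 11.462 kW

Q_out = 11.5 kW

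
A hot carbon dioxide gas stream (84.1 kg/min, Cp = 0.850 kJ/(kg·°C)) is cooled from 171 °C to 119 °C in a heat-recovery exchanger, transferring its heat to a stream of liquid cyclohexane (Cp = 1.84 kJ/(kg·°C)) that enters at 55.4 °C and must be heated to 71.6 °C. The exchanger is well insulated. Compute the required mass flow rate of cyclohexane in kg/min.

Heat released by hot stream: Q = 84.1 × 0.850 × (171 − 119) = 3717.2 kJ/min
Energy balance on cold side (adiabatic exchanger): Q = ṁ_c·Cp_c·(T_c,out − T_c,in)
ṁ_c = 3717.2 / [1.84 × (71.6 − 55.4)] = 124.71 kg/min

ṁ_c = 125 kg/min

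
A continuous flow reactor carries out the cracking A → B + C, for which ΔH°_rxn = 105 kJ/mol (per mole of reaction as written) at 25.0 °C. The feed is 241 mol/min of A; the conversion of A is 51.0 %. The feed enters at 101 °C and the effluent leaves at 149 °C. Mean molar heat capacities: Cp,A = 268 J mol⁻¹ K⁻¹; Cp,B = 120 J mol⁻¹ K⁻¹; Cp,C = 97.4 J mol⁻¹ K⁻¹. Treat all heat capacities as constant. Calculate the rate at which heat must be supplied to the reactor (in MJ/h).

Extent of reaction ξ = 0.510 × 241 = 122.91 mol/min
Reaction term: ξ·ΔH°_rxn = 122.91 × 105 = 12906 kJ/min
Sensible, feed 101→25 °C: -4908.7 kJ/min
Outlet flows (mol/min): A 118.09, B 122.91, C 122.91
Sensible, products 25→149 °C: 7237.7 kJ/min
Q = ΔH = 15235 kJ/min = 253.91 kW
Heat supplied = 914.08 MJ/h

Q_in = 914 MJ/h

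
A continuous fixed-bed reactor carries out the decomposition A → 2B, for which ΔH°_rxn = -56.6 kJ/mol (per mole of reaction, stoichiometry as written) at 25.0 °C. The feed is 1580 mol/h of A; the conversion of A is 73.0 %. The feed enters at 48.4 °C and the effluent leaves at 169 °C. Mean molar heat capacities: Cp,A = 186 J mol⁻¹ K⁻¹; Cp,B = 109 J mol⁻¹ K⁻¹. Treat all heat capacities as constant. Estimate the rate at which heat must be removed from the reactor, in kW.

Q_out = 6.81 kW

Extent of reaction ξ = 0.730 × 1580 = 1153.4 mol/h
Reaction term: ξ·ΔH°_rxn = 1153.4 × -56.6 = -65282 kJ/h
Sensible, feed 48.4→25 °C: -6876.8 kJ/h
Outlet flows (mol/h): A 426.6, B 2306.8
Sensible, products 25→169 °C: 47634 kJ/h
Q = ΔH = -24526 kJ/h = -6.8127 kW
Heat removed = 6.8127 kW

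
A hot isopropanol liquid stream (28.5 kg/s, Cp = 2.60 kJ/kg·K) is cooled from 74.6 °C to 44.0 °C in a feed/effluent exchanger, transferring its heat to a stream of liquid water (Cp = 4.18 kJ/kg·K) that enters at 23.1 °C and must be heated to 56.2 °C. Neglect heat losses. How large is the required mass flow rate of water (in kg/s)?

Heat released by hot stream: Q = 28.5 × 2.60 × (74.6 − 44.0) = 2267.5 kJ/s
Energy balance on cold side (adiabatic exchanger): Q = ṁ_c·Cp_c·(T_c,out − T_c,in)
ṁ_c = 2267.5 / [4.18 × (56.2 − 23.1)] = 16.388 kg/s

ṁ_c = 16.4 kg/s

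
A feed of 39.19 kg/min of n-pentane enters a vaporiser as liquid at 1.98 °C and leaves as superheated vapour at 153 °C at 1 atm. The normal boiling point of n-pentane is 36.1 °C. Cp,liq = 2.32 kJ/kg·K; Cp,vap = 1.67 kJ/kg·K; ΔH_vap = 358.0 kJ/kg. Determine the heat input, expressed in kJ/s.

liquid 1.98→36.1 °C: 79.158 kJ/kg
vaporisation at 36.1 °C: 358 kJ/kg
vapour 36.1→153 °C: 195.22 kJ/kg
Δh = 79.158 + 358 + 195.22 = 632.38 kJ/kg
Q = ṁ·Δh = 39.19 kg/min × 632.38 kJ/kg = 24783 kJ/min
|Q| = 413.05 kW

Q = 413 kJ/s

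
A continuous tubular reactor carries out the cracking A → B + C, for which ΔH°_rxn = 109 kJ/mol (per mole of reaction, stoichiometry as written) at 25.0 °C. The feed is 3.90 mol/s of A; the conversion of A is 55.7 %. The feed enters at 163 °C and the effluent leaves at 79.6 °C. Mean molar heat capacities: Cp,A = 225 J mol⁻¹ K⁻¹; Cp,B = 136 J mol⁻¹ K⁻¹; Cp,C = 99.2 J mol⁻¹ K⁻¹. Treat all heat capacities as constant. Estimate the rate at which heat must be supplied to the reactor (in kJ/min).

Q_in = 9890 kJ/min

Extent of reaction ξ = 0.557 × 3.90 = 2.1723 mol/s
Reaction term: ξ·ΔH°_rxn = 2.1723 × 109 = 236.78 kJ/s
Sensible, feed 163→25 °C: -121.09 kJ/s
Outlet flows (mol/s): A 1.7277, B 2.1723, C 2.1723
Sensible, products 25→79.6 °C: 49.121 kJ/s
Q = ΔH = 164.81 kJ/s = 164.81 kW
Heat supplied = 9888.4 kJ/min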